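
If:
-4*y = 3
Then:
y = -3/4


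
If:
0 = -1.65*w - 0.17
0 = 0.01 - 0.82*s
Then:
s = 0.01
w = -0.10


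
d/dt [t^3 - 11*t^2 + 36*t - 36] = 3*t^2 - 22*t + 36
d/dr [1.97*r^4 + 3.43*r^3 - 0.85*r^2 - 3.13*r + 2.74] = 7.88*r^3 + 10.29*r^2 - 1.7*r - 3.13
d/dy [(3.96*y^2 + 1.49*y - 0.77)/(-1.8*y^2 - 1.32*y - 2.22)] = (-2.5452*y^2 - 20.3544*y - 4.3242)/(3.24*y^4 + 4.752*y^3 + 9.7344*y^2 + 5.8608*y + 4.9284)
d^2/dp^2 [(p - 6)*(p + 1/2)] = 2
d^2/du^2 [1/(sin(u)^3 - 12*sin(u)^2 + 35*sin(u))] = (-9*sin(u)^3 + 132*sin(u)^2 - 634*sin(u) + 1068 - 151/sin(u) - 2520/sin(u)^2 + 2450/sin(u)^3)/((sin(u) - 7)^3*(sin(u) - 5)^3)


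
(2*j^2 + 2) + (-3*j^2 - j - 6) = -j^2 - j - 4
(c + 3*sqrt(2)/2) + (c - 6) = 2*c - 6 + 3*sqrt(2)/2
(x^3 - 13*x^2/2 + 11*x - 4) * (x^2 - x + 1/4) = x^5 - 15*x^4/2 + 71*x^3/4 - 133*x^2/8 + 27*x/4 - 1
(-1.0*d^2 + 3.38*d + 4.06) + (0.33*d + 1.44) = -1.0*d^2 + 3.71*d + 5.5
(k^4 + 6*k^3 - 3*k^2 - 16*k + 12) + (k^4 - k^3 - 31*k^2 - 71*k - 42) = 2*k^4 + 5*k^3 - 34*k^2 - 87*k - 30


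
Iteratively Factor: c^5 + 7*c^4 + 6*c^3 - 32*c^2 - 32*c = (c - 2)*(c^4 + 9*c^3 + 24*c^2 + 16*c) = (c - 2)*(c + 1)*(c^3 + 8*c^2 + 16*c) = c*(c - 2)*(c + 1)*(c^2 + 8*c + 16) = c*(c - 2)*(c + 1)*(c + 4)*(c + 4)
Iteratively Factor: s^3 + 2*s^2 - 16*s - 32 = (s + 2)*(s^2 - 16) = (s - 4)*(s + 2)*(s + 4)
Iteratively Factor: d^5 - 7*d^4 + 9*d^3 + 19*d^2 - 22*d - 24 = (d - 3)*(d^4 - 4*d^3 - 3*d^2 + 10*d + 8) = (d - 3)*(d + 1)*(d^3 - 5*d^2 + 2*d + 8) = (d - 4)*(d - 3)*(d + 1)*(d^2 - d - 2) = (d - 4)*(d - 3)*(d + 1)^2*(d - 2)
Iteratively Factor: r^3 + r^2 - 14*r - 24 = (r + 2)*(r^2 - r - 12) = (r - 4)*(r + 2)*(r + 3)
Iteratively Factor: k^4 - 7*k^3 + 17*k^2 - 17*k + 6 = (k - 1)*(k^3 - 6*k^2 + 11*k - 6) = (k - 3)*(k - 1)*(k^2 - 3*k + 2) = (k - 3)*(k - 2)*(k - 1)*(k - 1)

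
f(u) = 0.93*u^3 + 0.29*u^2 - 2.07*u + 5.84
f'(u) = 2.79*u^2 + 0.58*u - 2.07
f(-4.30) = -53.84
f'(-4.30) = 47.02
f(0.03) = 5.78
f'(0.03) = -2.05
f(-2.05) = 3.29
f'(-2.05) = 8.47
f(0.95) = 4.93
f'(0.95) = 1.00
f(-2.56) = -2.56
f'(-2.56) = 14.73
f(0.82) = 4.85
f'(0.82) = 0.28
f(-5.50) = -128.73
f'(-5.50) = 79.14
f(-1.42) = 6.70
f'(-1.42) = 2.73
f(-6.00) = -172.18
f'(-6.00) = 94.89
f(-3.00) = -10.45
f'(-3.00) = 21.30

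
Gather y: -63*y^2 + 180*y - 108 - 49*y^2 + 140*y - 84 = -112*y^2 + 320*y - 192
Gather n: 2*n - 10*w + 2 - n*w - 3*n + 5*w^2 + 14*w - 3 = n*(-w - 1) + 5*w^2 + 4*w - 1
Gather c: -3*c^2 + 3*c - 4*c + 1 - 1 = -3*c^2 - c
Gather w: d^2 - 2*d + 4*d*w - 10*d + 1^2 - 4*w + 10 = d^2 - 12*d + w*(4*d - 4) + 11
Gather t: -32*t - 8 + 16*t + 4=-16*t - 4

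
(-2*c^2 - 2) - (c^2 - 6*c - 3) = -3*c^2 + 6*c + 1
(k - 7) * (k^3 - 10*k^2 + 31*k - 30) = k^4 - 17*k^3 + 101*k^2 - 247*k + 210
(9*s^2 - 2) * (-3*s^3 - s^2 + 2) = -27*s^5 - 9*s^4 + 6*s^3 + 20*s^2 - 4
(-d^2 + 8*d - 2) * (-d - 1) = d^3 - 7*d^2 - 6*d + 2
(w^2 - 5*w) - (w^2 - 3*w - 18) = 18 - 2*w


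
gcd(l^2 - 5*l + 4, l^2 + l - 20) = l - 4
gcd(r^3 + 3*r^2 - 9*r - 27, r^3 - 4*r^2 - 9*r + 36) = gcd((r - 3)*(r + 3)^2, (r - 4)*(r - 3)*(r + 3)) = r^2 - 9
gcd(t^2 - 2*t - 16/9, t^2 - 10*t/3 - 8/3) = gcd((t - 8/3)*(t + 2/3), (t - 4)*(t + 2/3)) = t + 2/3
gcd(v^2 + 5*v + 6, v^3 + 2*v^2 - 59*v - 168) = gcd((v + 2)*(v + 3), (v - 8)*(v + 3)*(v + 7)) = v + 3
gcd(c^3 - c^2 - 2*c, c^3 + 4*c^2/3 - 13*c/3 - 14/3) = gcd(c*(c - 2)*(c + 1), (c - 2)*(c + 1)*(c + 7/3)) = c^2 - c - 2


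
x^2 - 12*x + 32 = (x - 8)*(x - 4)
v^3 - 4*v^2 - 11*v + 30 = (v - 5)*(v - 2)*(v + 3)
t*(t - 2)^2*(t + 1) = t^4 - 3*t^3 + 4*t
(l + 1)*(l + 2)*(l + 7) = l^3 + 10*l^2 + 23*l + 14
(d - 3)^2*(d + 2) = d^3 - 4*d^2 - 3*d + 18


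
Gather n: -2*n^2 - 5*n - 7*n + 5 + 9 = -2*n^2 - 12*n + 14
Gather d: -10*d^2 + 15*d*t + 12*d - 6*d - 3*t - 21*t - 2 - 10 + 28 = -10*d^2 + d*(15*t + 6) - 24*t + 16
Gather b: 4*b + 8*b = 12*b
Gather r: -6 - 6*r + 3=-6*r - 3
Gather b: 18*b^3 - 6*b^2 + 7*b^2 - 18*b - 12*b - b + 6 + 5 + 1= 18*b^3 + b^2 - 31*b + 12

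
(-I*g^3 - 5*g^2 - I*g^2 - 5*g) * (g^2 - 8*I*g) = -I*g^5 - 13*g^4 - I*g^4 - 13*g^3 + 40*I*g^3 + 40*I*g^2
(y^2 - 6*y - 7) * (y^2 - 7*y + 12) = y^4 - 13*y^3 + 47*y^2 - 23*y - 84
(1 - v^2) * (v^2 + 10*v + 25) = -v^4 - 10*v^3 - 24*v^2 + 10*v + 25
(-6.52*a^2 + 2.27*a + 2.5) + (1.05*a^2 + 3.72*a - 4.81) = -5.47*a^2 + 5.99*a - 2.31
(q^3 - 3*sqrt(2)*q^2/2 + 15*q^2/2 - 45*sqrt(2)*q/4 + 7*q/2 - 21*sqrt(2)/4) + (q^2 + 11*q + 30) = q^3 - 3*sqrt(2)*q^2/2 + 17*q^2/2 - 45*sqrt(2)*q/4 + 29*q/2 - 21*sqrt(2)/4 + 30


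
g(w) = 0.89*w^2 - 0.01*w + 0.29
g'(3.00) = 5.33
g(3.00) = 8.27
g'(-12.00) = -21.37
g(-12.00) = 128.57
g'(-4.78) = -8.52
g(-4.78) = 20.67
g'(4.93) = 8.77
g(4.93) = 21.87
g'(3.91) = 6.95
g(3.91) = 13.86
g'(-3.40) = -6.06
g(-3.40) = 10.61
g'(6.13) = 10.90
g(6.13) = 33.67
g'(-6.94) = -12.36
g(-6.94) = 43.23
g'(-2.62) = -4.67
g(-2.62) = 6.43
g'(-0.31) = -0.56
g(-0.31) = 0.38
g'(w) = 1.78*w - 0.01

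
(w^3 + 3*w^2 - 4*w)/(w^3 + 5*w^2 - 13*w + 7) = w*(w + 4)/(w^2 + 6*w - 7)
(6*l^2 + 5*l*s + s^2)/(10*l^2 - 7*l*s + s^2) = (6*l^2 + 5*l*s + s^2)/(10*l^2 - 7*l*s + s^2)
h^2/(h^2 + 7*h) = h/(h + 7)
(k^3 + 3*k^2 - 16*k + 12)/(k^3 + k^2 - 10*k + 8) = (k + 6)/(k + 4)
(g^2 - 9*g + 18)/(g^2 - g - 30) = (g - 3)/(g + 5)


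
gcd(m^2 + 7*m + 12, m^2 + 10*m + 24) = m + 4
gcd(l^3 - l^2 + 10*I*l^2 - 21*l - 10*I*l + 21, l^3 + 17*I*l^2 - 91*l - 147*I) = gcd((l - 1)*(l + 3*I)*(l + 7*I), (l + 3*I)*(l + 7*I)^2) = l^2 + 10*I*l - 21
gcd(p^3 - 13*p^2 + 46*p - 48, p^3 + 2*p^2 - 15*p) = p - 3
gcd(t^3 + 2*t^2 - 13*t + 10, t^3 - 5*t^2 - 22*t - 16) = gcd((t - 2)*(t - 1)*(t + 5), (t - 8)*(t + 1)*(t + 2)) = 1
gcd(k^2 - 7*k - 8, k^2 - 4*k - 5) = k + 1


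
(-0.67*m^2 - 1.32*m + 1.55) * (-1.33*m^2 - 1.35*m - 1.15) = 0.8911*m^4 + 2.6601*m^3 + 0.491*m^2 - 0.5745*m - 1.7825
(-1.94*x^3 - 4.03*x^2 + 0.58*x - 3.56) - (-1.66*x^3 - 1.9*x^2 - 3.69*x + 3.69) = -0.28*x^3 - 2.13*x^2 + 4.27*x - 7.25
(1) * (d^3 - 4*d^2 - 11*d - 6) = d^3 - 4*d^2 - 11*d - 6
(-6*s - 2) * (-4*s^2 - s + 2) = 24*s^3 + 14*s^2 - 10*s - 4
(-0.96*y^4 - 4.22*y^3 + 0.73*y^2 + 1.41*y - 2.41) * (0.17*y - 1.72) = -0.1632*y^5 + 0.9338*y^4 + 7.3825*y^3 - 1.0159*y^2 - 2.8349*y + 4.1452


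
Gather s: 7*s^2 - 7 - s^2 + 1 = 6*s^2 - 6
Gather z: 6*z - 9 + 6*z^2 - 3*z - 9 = 6*z^2 + 3*z - 18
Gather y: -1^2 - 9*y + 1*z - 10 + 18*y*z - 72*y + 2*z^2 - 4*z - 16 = y*(18*z - 81) + 2*z^2 - 3*z - 27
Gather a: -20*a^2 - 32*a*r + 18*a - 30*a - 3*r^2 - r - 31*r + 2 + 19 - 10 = -20*a^2 + a*(-32*r - 12) - 3*r^2 - 32*r + 11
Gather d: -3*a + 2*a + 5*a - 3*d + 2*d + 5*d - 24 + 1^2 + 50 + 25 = 4*a + 4*d + 52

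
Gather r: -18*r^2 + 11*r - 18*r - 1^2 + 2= -18*r^2 - 7*r + 1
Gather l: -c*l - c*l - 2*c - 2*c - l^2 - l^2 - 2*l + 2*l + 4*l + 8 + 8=-4*c - 2*l^2 + l*(4 - 2*c) + 16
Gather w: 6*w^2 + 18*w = 6*w^2 + 18*w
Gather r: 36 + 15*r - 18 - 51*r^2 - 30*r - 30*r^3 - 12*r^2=-30*r^3 - 63*r^2 - 15*r + 18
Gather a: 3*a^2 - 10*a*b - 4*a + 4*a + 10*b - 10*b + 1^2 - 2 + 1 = 3*a^2 - 10*a*b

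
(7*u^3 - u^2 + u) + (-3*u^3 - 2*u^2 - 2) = 4*u^3 - 3*u^2 + u - 2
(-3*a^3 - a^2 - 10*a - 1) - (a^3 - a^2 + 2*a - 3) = -4*a^3 - 12*a + 2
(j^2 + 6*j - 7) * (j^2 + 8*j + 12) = j^4 + 14*j^3 + 53*j^2 + 16*j - 84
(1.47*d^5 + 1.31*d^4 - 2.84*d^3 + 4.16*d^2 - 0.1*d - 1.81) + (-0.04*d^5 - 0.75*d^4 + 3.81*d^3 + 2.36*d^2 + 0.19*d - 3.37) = 1.43*d^5 + 0.56*d^4 + 0.97*d^3 + 6.52*d^2 + 0.09*d - 5.18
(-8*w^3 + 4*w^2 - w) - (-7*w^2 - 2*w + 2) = -8*w^3 + 11*w^2 + w - 2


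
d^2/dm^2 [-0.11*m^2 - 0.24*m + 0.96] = -0.220000000000000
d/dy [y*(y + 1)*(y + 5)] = 3*y^2 + 12*y + 5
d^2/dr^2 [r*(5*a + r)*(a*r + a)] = 2*a*(5*a + 3*r + 1)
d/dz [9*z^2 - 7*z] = 18*z - 7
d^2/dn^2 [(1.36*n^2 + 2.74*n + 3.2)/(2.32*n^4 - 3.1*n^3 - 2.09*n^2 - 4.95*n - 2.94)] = (43.920384*n^8 + 118.286592*n^7 + 68.5042559999999*n^6 - 424.738992*n^5 + 482.460552*n^4 + 296.685708*n^3 + 290.601984*n^2 - 77.372424*n + 61.250712)/(12.487168*n^12 - 50.05632*n^11 + 33.137952*n^10 - 19.53196*n^9 + 136.276908*n^8 + 87.54441*n^7 - 30.245597*n^6 - 204.451335*n^5 - 402.683661*n^4 - 384.167475*n^3 - 270.307422*n^2 - 128.35746*n - 25.412184)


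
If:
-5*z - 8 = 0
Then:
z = -8/5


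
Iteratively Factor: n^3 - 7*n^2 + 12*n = (n - 3)*(n^2 - 4*n) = (n - 4)*(n - 3)*(n)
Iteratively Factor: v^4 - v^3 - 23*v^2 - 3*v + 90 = (v - 5)*(v^3 + 4*v^2 - 3*v - 18) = (v - 5)*(v + 3)*(v^2 + v - 6) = (v - 5)*(v + 3)^2*(v - 2)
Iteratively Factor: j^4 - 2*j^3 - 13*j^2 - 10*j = (j - 5)*(j^3 + 3*j^2 + 2*j) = (j - 5)*(j + 1)*(j^2 + 2*j) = j*(j - 5)*(j + 1)*(j + 2)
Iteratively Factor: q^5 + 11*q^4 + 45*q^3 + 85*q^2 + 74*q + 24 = (q + 1)*(q^4 + 10*q^3 + 35*q^2 + 50*q + 24) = (q + 1)*(q + 4)*(q^3 + 6*q^2 + 11*q + 6) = (q + 1)^2*(q + 4)*(q^2 + 5*q + 6) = (q + 1)^2*(q + 3)*(q + 4)*(q + 2)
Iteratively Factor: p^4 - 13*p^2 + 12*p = (p - 1)*(p^3 + p^2 - 12*p) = (p - 3)*(p - 1)*(p^2 + 4*p) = (p - 3)*(p - 1)*(p + 4)*(p)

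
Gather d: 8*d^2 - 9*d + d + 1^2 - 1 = 8*d^2 - 8*d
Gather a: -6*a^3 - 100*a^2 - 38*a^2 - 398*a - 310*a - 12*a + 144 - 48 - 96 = -6*a^3 - 138*a^2 - 720*a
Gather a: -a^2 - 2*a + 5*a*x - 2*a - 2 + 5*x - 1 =-a^2 + a*(5*x - 4) + 5*x - 3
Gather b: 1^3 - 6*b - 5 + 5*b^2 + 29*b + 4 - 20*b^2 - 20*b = -15*b^2 + 3*b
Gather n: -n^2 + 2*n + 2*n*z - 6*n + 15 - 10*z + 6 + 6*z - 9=-n^2 + n*(2*z - 4) - 4*z + 12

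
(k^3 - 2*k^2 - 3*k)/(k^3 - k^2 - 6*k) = (k + 1)/(k + 2)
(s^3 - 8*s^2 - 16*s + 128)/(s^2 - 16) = s - 8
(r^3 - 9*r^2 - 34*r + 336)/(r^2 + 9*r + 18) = (r^2 - 15*r + 56)/(r + 3)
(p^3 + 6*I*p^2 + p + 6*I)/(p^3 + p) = (p + 6*I)/p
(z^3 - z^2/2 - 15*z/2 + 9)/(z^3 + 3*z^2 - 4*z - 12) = (z - 3/2)/(z + 2)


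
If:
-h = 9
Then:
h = -9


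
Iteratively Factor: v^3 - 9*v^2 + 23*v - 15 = (v - 1)*(v^2 - 8*v + 15) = (v - 3)*(v - 1)*(v - 5)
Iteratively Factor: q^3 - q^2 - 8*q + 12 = (q - 2)*(q^2 + q - 6) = (q - 2)^2*(q + 3)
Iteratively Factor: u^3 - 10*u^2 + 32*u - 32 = (u - 2)*(u^2 - 8*u + 16) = (u - 4)*(u - 2)*(u - 4)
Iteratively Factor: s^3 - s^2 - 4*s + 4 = (s - 2)*(s^2 + s - 2) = (s - 2)*(s - 1)*(s + 2)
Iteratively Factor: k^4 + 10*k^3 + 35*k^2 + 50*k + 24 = (k + 3)*(k^3 + 7*k^2 + 14*k + 8) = (k + 1)*(k + 3)*(k^2 + 6*k + 8) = (k + 1)*(k + 3)*(k + 4)*(k + 2)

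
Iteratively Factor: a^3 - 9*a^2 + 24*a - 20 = (a - 5)*(a^2 - 4*a + 4) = (a - 5)*(a - 2)*(a - 2)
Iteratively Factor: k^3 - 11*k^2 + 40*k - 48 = (k - 3)*(k^2 - 8*k + 16) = (k - 4)*(k - 3)*(k - 4)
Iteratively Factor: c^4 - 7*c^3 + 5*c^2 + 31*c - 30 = (c - 5)*(c^3 - 2*c^2 - 5*c + 6) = (c - 5)*(c - 3)*(c^2 + c - 2) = (c - 5)*(c - 3)*(c - 1)*(c + 2)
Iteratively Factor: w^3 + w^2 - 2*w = (w)*(w^2 + w - 2) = w*(w + 2)*(w - 1)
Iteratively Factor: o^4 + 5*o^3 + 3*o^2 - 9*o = (o + 3)*(o^3 + 2*o^2 - 3*o) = (o - 1)*(o + 3)*(o^2 + 3*o) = (o - 1)*(o + 3)^2*(o)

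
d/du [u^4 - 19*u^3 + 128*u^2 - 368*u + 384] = 4*u^3 - 57*u^2 + 256*u - 368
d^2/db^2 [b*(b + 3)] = 2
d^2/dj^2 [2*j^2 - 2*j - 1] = 4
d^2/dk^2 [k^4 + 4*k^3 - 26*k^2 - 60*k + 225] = 12*k^2 + 24*k - 52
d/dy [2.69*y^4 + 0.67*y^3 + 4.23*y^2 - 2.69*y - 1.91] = 10.76*y^3 + 2.01*y^2 + 8.46*y - 2.69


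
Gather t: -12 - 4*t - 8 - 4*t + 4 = -8*t - 16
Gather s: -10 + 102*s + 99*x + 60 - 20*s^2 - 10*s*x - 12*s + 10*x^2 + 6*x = -20*s^2 + s*(90 - 10*x) + 10*x^2 + 105*x + 50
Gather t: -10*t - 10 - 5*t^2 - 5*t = -5*t^2 - 15*t - 10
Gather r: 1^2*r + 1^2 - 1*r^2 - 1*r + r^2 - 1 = 0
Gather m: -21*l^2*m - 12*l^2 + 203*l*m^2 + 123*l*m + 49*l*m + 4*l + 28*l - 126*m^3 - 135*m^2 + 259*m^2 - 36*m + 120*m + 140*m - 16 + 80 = -12*l^2 + 32*l - 126*m^3 + m^2*(203*l + 124) + m*(-21*l^2 + 172*l + 224) + 64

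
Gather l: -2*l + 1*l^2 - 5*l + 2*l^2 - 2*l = 3*l^2 - 9*l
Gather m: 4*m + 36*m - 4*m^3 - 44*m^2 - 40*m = -4*m^3 - 44*m^2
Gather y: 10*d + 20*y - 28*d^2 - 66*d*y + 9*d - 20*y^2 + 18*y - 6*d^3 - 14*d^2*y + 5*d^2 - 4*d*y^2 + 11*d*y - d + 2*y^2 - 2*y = -6*d^3 - 23*d^2 + 18*d + y^2*(-4*d - 18) + y*(-14*d^2 - 55*d + 36)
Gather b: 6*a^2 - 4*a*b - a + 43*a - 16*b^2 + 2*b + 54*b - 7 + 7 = 6*a^2 + 42*a - 16*b^2 + b*(56 - 4*a)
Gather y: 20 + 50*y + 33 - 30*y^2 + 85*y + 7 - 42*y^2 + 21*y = -72*y^2 + 156*y + 60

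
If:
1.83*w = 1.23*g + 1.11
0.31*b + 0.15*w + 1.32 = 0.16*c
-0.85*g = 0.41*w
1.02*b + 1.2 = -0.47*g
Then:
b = -1.07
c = 6.60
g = -0.22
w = 0.46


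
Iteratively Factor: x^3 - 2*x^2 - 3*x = (x - 3)*(x^2 + x) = (x - 3)*(x + 1)*(x)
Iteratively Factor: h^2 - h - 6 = (h - 3)*(h + 2)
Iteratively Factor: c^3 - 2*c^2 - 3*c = (c + 1)*(c^2 - 3*c) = c*(c + 1)*(c - 3)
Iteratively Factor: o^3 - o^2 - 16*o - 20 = (o + 2)*(o^2 - 3*o - 10) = (o - 5)*(o + 2)*(o + 2)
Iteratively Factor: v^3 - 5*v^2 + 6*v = (v - 2)*(v^2 - 3*v) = v*(v - 2)*(v - 3)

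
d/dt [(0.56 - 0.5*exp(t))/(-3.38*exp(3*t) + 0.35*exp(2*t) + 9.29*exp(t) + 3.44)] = (-3.38*exp(3*t) + 5.8534*exp(2*t) - 0.392*exp(t) - 6.9224)*exp(t)/(11.4244*exp(6*t) - 2.366*exp(5*t) - 62.6779*exp(4*t) - 16.7514*exp(3*t) + 88.7121*exp(2*t) + 63.9152*exp(t) + 11.8336)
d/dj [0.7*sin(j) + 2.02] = 0.7*cos(j)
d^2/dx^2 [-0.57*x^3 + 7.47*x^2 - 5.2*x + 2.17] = 14.94 - 3.42*x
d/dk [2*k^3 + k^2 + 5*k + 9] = 6*k^2 + 2*k + 5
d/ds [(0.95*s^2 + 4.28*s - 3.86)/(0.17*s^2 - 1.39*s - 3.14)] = (-2.0481*s^2 - 4.6536*s - 18.8046)/(0.0289*s^4 - 0.4726*s^3 + 0.8645*s^2 + 8.7292*s + 9.8596)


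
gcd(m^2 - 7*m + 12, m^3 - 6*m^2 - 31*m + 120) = m - 3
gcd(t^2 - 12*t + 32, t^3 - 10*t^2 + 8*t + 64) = t^2 - 12*t + 32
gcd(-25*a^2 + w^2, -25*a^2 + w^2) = -25*a^2 + w^2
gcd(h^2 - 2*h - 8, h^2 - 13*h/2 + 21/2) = 1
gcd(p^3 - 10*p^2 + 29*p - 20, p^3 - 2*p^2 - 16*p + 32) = p - 4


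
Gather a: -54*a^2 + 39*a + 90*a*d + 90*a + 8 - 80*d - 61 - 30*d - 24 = -54*a^2 + a*(90*d + 129) - 110*d - 77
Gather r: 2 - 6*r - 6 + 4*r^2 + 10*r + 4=4*r^2 + 4*r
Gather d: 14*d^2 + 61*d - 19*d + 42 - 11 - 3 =14*d^2 + 42*d + 28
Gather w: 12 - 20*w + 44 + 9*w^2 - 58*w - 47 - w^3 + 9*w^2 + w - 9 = -w^3 + 18*w^2 - 77*w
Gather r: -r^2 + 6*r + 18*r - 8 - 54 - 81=-r^2 + 24*r - 143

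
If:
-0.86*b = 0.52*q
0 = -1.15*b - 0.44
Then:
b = -0.38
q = 0.63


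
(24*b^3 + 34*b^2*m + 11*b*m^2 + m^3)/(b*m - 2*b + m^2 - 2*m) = (24*b^2 + 10*b*m + m^2)/(m - 2)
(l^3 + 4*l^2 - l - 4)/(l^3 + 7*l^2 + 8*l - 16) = (l + 1)/(l + 4)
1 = 1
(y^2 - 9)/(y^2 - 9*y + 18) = (y + 3)/(y - 6)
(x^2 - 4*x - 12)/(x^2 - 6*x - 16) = (x - 6)/(x - 8)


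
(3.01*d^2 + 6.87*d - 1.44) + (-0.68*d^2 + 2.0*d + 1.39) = 2.33*d^2 + 8.87*d - 0.05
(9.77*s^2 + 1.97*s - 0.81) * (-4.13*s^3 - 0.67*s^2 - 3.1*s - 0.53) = -40.3501*s^5 - 14.682*s^4 - 28.2616*s^3 - 10.7424*s^2 + 1.4669*s + 0.4293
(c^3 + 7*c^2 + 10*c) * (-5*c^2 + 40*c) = -5*c^5 + 5*c^4 + 230*c^3 + 400*c^2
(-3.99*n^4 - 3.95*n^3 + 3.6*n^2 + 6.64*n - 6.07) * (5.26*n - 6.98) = -20.9874*n^5 + 7.0732*n^4 + 46.507*n^3 + 9.79839999999999*n^2 - 78.2754*n + 42.3686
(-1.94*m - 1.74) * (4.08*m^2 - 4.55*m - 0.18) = -7.9152*m^3 + 1.7278*m^2 + 8.2662*m + 0.3132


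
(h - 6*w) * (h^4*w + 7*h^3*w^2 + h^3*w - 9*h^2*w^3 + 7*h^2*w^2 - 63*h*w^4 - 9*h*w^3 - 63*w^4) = h^5*w + h^4*w^2 + h^4*w - 51*h^3*w^3 + h^3*w^2 - 9*h^2*w^4 - 51*h^2*w^3 + 378*h*w^5 - 9*h*w^4 + 378*w^5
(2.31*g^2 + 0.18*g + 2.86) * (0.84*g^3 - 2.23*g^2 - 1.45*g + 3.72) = 1.9404*g^5 - 5.0001*g^4 - 1.3485*g^3 + 1.9544*g^2 - 3.4774*g + 10.6392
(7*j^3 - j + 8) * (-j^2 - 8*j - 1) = -7*j^5 - 56*j^4 - 6*j^3 - 63*j - 8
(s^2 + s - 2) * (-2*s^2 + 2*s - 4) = -2*s^4 + 2*s^2 - 8*s + 8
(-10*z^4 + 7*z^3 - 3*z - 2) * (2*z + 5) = -20*z^5 - 36*z^4 + 35*z^3 - 6*z^2 - 19*z - 10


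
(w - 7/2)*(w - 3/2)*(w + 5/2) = w^3 - 5*w^2/2 - 29*w/4 + 105/8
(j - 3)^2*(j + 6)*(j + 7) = j^4 + 7*j^3 - 27*j^2 - 135*j + 378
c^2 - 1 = (c - 1)*(c + 1)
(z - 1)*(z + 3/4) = z^2 - z/4 - 3/4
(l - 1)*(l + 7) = l^2 + 6*l - 7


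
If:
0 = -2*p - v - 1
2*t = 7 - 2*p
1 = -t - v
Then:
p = 7/6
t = 7/3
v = -10/3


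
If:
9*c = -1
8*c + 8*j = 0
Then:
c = -1/9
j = 1/9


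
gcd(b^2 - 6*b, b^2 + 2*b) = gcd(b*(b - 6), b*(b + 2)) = b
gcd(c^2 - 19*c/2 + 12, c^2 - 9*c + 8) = c - 8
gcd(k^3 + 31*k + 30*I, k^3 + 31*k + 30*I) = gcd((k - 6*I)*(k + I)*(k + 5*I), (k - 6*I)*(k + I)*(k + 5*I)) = k^3 + 31*k + 30*I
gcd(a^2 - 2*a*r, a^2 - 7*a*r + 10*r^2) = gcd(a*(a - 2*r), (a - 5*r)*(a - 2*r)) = -a + 2*r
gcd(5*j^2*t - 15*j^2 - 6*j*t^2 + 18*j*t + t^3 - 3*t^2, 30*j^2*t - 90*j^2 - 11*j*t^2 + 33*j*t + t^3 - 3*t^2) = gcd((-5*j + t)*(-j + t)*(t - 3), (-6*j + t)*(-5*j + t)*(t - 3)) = -5*j*t + 15*j + t^2 - 3*t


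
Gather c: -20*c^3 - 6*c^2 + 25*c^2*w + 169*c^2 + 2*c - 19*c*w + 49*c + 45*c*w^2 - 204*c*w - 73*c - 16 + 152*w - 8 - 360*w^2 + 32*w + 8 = -20*c^3 + c^2*(25*w + 163) + c*(45*w^2 - 223*w - 22) - 360*w^2 + 184*w - 16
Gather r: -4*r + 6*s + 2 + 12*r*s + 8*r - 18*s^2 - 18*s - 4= r*(12*s + 4) - 18*s^2 - 12*s - 2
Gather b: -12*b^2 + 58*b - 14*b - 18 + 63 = -12*b^2 + 44*b + 45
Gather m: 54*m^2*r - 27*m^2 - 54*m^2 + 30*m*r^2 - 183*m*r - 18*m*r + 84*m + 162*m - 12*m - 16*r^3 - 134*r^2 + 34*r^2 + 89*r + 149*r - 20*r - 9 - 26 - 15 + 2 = m^2*(54*r - 81) + m*(30*r^2 - 201*r + 234) - 16*r^3 - 100*r^2 + 218*r - 48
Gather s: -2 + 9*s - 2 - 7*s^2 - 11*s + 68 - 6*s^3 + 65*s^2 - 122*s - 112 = -6*s^3 + 58*s^2 - 124*s - 48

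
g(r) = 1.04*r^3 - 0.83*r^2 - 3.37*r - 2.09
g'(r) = 3.12*r^2 - 1.66*r - 3.37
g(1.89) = -4.40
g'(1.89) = 4.64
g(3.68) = 26.10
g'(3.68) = 32.77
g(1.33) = -5.59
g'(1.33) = -0.06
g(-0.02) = -2.02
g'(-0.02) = -3.34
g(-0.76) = -0.46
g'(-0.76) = -0.31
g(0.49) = -3.82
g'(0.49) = -3.43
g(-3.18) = -33.21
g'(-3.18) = 33.46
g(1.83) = -4.66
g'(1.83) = 4.04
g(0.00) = -2.09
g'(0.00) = -3.37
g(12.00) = 1635.07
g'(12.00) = 425.99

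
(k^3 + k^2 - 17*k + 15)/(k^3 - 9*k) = (k^2 + 4*k - 5)/(k*(k + 3))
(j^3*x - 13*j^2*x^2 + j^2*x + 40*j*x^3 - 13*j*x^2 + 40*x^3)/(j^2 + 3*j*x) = x*(j^3 - 13*j^2*x + j^2 + 40*j*x^2 - 13*j*x + 40*x^2)/(j*(j + 3*x))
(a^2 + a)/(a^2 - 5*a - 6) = a/(a - 6)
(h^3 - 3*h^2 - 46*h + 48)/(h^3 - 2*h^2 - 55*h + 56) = (h + 6)/(h + 7)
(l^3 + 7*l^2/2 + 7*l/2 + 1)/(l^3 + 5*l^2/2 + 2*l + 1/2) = (l + 2)/(l + 1)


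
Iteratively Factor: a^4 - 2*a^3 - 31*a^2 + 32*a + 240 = (a - 4)*(a^3 + 2*a^2 - 23*a - 60) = (a - 4)*(a + 3)*(a^2 - a - 20) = (a - 4)*(a + 3)*(a + 4)*(a - 5)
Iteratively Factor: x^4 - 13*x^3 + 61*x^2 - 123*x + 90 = (x - 3)*(x^3 - 10*x^2 + 31*x - 30) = (x - 5)*(x - 3)*(x^2 - 5*x + 6) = (x - 5)*(x - 3)^2*(x - 2)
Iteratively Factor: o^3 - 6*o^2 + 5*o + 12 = (o + 1)*(o^2 - 7*o + 12) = (o - 3)*(o + 1)*(o - 4)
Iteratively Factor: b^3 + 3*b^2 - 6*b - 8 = (b + 1)*(b^2 + 2*b - 8) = (b + 1)*(b + 4)*(b - 2)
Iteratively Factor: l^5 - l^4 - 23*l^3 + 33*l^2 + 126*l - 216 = (l - 3)*(l^4 + 2*l^3 - 17*l^2 - 18*l + 72) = (l - 3)*(l - 2)*(l^3 + 4*l^2 - 9*l - 36) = (l - 3)*(l - 2)*(l + 4)*(l^2 - 9) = (l - 3)^2*(l - 2)*(l + 4)*(l + 3)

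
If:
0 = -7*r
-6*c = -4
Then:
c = 2/3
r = 0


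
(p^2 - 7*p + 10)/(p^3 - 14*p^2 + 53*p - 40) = (p - 2)/(p^2 - 9*p + 8)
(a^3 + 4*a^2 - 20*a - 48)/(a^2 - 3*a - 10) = (a^2 + 2*a - 24)/(a - 5)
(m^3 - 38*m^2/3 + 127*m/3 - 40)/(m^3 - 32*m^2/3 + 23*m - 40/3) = (m - 3)/(m - 1)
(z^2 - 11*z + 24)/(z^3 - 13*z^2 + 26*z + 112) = (z - 3)/(z^2 - 5*z - 14)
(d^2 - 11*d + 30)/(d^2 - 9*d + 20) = (d - 6)/(d - 4)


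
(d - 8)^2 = d^2 - 16*d + 64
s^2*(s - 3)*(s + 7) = s^4 + 4*s^3 - 21*s^2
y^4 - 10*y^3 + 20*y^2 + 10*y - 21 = (y - 7)*(y - 3)*(y - 1)*(y + 1)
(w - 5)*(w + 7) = w^2 + 2*w - 35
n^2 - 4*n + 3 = (n - 3)*(n - 1)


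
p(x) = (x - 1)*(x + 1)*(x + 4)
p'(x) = (x - 1)*(x + 1) + (x - 1)*(x + 4) + (x + 1)*(x + 4)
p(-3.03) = 7.94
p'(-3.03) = 2.30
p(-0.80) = -1.15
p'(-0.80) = -5.48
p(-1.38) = 2.37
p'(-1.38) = -6.33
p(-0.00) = -4.00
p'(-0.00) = -1.00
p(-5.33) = -36.45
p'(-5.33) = 41.59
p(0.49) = -3.41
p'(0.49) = 3.64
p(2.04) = 19.10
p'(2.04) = 27.80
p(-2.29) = 7.26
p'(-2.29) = -3.59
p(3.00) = 56.00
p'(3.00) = 50.00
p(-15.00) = -2464.00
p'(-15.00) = 554.00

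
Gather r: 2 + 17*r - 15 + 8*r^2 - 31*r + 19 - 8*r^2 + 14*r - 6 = 0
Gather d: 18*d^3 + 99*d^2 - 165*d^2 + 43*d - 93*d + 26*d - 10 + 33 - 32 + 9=18*d^3 - 66*d^2 - 24*d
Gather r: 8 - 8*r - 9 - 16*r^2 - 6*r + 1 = -16*r^2 - 14*r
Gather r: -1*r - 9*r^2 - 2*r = -9*r^2 - 3*r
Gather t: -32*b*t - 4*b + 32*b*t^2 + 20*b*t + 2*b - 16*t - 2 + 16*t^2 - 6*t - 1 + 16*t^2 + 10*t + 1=-2*b + t^2*(32*b + 32) + t*(-12*b - 12) - 2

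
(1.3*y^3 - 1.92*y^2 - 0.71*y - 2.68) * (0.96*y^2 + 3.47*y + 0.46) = 1.248*y^5 + 2.6678*y^4 - 6.746*y^3 - 5.9197*y^2 - 9.6262*y - 1.2328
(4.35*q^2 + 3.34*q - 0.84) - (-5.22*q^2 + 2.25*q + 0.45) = 9.57*q^2 + 1.09*q - 1.29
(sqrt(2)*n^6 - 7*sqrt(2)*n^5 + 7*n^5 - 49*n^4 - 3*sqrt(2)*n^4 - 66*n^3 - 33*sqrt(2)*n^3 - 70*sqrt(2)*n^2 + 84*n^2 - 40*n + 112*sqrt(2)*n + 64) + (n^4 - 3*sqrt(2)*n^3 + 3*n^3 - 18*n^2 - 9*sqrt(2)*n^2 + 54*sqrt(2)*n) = sqrt(2)*n^6 - 7*sqrt(2)*n^5 + 7*n^5 - 48*n^4 - 3*sqrt(2)*n^4 - 63*n^3 - 36*sqrt(2)*n^3 - 79*sqrt(2)*n^2 + 66*n^2 - 40*n + 166*sqrt(2)*n + 64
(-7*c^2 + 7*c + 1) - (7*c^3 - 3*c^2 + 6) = -7*c^3 - 4*c^2 + 7*c - 5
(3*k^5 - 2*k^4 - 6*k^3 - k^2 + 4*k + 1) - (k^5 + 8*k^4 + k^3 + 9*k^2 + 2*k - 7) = 2*k^5 - 10*k^4 - 7*k^3 - 10*k^2 + 2*k + 8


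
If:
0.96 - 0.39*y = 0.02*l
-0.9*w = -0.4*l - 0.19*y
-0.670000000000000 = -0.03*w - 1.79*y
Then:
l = 47.62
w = 21.17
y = 0.02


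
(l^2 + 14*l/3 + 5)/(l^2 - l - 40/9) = 3*(l + 3)/(3*l - 8)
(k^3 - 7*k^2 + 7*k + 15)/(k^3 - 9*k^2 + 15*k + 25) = (k - 3)/(k - 5)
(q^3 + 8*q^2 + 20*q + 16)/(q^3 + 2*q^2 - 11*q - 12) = (q^2 + 4*q + 4)/(q^2 - 2*q - 3)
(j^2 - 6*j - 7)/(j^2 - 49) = (j + 1)/(j + 7)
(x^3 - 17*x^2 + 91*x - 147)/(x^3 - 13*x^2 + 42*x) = (x^2 - 10*x + 21)/(x*(x - 6))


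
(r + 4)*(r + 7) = r^2 + 11*r + 28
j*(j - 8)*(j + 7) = j^3 - j^2 - 56*j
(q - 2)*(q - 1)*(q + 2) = q^3 - q^2 - 4*q + 4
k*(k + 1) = k^2 + k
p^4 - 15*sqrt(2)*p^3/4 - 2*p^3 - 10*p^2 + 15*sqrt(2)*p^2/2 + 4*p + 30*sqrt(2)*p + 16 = (p - 4)*(p - 4*sqrt(2))*(sqrt(2)*p/2 + sqrt(2))*(sqrt(2)*p + 1/2)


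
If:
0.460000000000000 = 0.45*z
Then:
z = 1.02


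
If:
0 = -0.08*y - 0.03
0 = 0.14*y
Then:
No Solution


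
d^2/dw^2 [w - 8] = 0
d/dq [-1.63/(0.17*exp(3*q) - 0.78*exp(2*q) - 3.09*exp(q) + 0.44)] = (0.8313*exp(2*q) - 2.5428*exp(q) - 5.0367)*exp(q)/(0.17*exp(3*q) - 0.78*exp(2*q) - 3.09*exp(q) + 0.44)^2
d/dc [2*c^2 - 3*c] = 4*c - 3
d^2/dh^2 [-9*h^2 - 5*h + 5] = -18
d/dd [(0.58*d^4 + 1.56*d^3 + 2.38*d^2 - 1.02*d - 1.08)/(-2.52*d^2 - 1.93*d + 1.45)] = (-2.9232*d^5 - 7.2894*d^4 - 2.6576*d^3 - 0.3778*d^2 + 1.4588*d - 3.5634)/(6.3504*d^4 + 9.7272*d^3 - 3.5831*d^2 - 5.597*d + 2.1025)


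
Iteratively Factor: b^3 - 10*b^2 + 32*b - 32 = (b - 4)*(b^2 - 6*b + 8) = (b - 4)^2*(b - 2)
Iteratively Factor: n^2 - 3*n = (n - 3)*(n)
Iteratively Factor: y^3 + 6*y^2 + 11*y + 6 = (y + 3)*(y^2 + 3*y + 2) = (y + 2)*(y + 3)*(y + 1)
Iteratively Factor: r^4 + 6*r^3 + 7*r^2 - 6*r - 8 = (r - 1)*(r^3 + 7*r^2 + 14*r + 8) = (r - 1)*(r + 2)*(r^2 + 5*r + 4) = (r - 1)*(r + 1)*(r + 2)*(r + 4)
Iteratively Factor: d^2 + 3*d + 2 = (d + 1)*(d + 2)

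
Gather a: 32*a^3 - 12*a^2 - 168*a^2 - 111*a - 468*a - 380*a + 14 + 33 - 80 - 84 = 32*a^3 - 180*a^2 - 959*a - 117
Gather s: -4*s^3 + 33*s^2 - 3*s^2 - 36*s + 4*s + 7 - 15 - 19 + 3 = -4*s^3 + 30*s^2 - 32*s - 24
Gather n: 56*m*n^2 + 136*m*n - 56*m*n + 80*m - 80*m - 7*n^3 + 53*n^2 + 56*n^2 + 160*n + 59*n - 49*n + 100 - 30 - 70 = -7*n^3 + n^2*(56*m + 109) + n*(80*m + 170)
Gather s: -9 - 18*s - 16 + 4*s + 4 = -14*s - 21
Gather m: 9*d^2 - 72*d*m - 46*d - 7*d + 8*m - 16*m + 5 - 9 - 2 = 9*d^2 - 53*d + m*(-72*d - 8) - 6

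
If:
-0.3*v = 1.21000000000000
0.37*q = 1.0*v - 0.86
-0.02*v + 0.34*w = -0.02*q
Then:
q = -13.23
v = -4.03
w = 0.54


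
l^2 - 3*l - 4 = (l - 4)*(l + 1)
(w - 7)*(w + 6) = w^2 - w - 42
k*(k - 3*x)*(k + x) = k^3 - 2*k^2*x - 3*k*x^2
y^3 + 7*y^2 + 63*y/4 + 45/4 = (y + 3/2)*(y + 5/2)*(y + 3)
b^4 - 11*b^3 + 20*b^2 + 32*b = b*(b - 8)*(b - 4)*(b + 1)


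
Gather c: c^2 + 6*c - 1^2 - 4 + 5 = c^2 + 6*c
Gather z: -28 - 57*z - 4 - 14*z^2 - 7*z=-14*z^2 - 64*z - 32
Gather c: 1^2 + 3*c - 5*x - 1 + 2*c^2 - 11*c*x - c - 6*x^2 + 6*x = 2*c^2 + c*(2 - 11*x) - 6*x^2 + x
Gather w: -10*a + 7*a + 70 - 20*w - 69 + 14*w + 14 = -3*a - 6*w + 15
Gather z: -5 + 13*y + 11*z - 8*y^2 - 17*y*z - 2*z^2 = -8*y^2 + 13*y - 2*z^2 + z*(11 - 17*y) - 5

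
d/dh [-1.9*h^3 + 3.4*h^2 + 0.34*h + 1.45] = -5.7*h^2 + 6.8*h + 0.34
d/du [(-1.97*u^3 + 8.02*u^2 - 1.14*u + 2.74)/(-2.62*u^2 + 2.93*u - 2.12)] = (5.1614*u^4 - 11.5442*u^3 + 33.041*u^2 - 19.6472*u - 5.6114)/(6.8644*u^4 - 15.3532*u^3 + 19.6937*u^2 - 12.4232*u + 4.4944)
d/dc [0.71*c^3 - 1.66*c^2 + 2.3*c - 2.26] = 2.13*c^2 - 3.32*c + 2.3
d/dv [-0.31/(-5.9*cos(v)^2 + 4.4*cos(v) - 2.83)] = (3.658*cos(v) - 1.364)*sin(v)/(5.9*cos(v)^2 - 4.4*cos(v) + 2.83)^2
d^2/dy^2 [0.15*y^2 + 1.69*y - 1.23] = 0.300000000000000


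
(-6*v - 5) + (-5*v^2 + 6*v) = -5*v^2 - 5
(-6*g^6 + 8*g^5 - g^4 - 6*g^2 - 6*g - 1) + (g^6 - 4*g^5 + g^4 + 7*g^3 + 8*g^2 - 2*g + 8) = -5*g^6 + 4*g^5 + 7*g^3 + 2*g^2 - 8*g + 7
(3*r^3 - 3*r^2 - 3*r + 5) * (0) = 0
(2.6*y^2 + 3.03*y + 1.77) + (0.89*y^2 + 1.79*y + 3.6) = 3.49*y^2 + 4.82*y + 5.37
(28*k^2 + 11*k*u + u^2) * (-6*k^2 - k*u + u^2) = -168*k^4 - 94*k^3*u + 11*k^2*u^2 + 10*k*u^3 + u^4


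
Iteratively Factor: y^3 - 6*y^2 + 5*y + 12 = (y - 4)*(y^2 - 2*y - 3) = (y - 4)*(y + 1)*(y - 3)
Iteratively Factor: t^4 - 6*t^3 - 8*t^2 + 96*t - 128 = (t - 4)*(t^3 - 2*t^2 - 16*t + 32) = (t - 4)*(t + 4)*(t^2 - 6*t + 8) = (t - 4)^2*(t + 4)*(t - 2)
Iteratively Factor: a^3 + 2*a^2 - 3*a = (a + 3)*(a^2 - a) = a*(a + 3)*(a - 1)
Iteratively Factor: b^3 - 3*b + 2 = (b - 1)*(b^2 + b - 2) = (b - 1)^2*(b + 2)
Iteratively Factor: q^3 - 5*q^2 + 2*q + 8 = (q + 1)*(q^2 - 6*q + 8) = (q - 2)*(q + 1)*(q - 4)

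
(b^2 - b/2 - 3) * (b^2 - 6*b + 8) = b^4 - 13*b^3/2 + 8*b^2 + 14*b - 24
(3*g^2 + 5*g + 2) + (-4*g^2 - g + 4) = -g^2 + 4*g + 6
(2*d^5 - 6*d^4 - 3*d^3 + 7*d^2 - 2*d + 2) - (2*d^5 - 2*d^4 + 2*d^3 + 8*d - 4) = -4*d^4 - 5*d^3 + 7*d^2 - 10*d + 6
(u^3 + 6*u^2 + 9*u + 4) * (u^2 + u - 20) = u^5 + 7*u^4 - 5*u^3 - 107*u^2 - 176*u - 80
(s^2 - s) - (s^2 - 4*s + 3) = 3*s - 3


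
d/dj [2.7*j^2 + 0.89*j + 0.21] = 5.4*j + 0.89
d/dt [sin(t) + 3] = cos(t)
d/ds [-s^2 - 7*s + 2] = -2*s - 7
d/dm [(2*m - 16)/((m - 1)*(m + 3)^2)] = 2*(-2*m^2 + 25*m + 5)/(m^5 + 7*m^4 + 10*m^3 - 18*m^2 - 27*m + 27)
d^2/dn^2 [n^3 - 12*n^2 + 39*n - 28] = 6*n - 24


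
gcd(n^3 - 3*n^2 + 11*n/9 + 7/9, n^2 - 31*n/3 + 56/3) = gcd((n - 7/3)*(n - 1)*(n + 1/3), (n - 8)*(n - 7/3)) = n - 7/3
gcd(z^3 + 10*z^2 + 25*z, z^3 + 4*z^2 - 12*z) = z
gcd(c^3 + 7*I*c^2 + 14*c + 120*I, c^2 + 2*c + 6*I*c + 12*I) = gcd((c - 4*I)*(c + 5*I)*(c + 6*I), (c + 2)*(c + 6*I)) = c + 6*I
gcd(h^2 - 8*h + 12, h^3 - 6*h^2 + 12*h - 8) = h - 2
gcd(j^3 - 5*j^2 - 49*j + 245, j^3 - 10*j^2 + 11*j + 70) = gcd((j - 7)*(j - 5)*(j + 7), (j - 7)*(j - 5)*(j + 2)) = j^2 - 12*j + 35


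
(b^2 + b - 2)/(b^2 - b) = (b + 2)/b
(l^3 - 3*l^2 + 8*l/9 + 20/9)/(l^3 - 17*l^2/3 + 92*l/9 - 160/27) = 3*(3*l^2 - 4*l - 4)/(9*l^2 - 36*l + 32)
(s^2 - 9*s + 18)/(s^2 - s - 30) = (s - 3)/(s + 5)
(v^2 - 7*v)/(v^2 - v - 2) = v*(7 - v)/(-v^2 + v + 2)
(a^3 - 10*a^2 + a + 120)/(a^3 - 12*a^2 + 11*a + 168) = (a - 5)/(a - 7)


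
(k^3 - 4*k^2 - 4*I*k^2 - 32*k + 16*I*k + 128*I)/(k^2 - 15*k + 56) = (k^2 + 4*k*(1 - I) - 16*I)/(k - 7)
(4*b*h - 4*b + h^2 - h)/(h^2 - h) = (4*b + h)/h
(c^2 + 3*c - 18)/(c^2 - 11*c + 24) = (c + 6)/(c - 8)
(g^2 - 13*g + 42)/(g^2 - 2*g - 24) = (g - 7)/(g + 4)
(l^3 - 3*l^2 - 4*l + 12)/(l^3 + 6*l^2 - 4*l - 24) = (l - 3)/(l + 6)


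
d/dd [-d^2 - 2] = -2*d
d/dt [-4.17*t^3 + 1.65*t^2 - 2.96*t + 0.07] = -12.51*t^2 + 3.3*t - 2.96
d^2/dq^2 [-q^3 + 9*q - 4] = -6*q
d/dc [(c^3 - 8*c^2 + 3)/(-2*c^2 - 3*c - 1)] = (-2*c^4 - 6*c^3 + 21*c^2 + 28*c + 9)/(4*c^4 + 12*c^3 + 13*c^2 + 6*c + 1)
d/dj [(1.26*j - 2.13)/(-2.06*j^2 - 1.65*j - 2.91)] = (2.5956*j^2 - 8.7756*j - 7.1811)/(4.2436*j^4 + 6.798*j^3 + 14.7117*j^2 + 9.603*j + 8.4681)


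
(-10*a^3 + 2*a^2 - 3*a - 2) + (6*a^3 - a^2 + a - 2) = -4*a^3 + a^2 - 2*a - 4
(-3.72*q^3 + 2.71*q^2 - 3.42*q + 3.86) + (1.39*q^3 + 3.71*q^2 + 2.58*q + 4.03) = -2.33*q^3 + 6.42*q^2 - 0.84*q + 7.89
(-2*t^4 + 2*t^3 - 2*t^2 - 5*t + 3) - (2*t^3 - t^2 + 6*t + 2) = -2*t^4 - t^2 - 11*t + 1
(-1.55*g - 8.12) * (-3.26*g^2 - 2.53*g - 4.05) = 5.053*g^3 + 30.3927*g^2 + 26.8211*g + 32.886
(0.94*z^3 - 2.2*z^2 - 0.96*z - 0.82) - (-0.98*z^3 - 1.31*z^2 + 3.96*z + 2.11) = 1.92*z^3 - 0.89*z^2 - 4.92*z - 2.93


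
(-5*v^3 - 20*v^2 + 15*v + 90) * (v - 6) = -5*v^4 + 10*v^3 + 135*v^2 - 540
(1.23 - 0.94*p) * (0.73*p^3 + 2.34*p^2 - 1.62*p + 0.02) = -0.6862*p^4 - 1.3017*p^3 + 4.401*p^2 - 2.0114*p + 0.0246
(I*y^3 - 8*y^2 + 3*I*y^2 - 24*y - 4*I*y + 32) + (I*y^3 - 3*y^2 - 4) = 2*I*y^3 - 11*y^2 + 3*I*y^2 - 24*y - 4*I*y + 28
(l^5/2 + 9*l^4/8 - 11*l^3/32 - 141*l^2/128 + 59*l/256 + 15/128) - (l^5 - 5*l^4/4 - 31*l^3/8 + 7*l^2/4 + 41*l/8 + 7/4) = -l^5/2 + 19*l^4/8 + 113*l^3/32 - 365*l^2/128 - 1253*l/256 - 209/128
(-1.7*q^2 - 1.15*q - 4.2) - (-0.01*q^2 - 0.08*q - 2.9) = -1.69*q^2 - 1.07*q - 1.3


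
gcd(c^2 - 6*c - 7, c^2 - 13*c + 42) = c - 7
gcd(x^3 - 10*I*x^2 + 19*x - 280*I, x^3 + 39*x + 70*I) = x^2 - 2*I*x + 35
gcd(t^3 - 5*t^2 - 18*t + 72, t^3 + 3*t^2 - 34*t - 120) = t^2 - 2*t - 24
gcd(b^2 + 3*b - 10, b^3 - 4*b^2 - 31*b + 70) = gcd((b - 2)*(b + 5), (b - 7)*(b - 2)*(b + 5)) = b^2 + 3*b - 10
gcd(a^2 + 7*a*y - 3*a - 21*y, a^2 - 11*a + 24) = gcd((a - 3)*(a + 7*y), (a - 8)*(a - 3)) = a - 3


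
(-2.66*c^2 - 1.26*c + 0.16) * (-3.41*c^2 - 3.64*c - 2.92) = 9.0706*c^4 + 13.979*c^3 + 11.808*c^2 + 3.0968*c - 0.4672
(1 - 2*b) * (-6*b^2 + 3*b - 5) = 12*b^3 - 12*b^2 + 13*b - 5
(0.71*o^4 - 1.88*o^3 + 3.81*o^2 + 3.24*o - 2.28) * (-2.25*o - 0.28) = -1.5975*o^5 + 4.0312*o^4 - 8.0461*o^3 - 8.3568*o^2 + 4.2228*o + 0.6384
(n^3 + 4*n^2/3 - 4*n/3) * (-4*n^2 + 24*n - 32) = -4*n^5 + 56*n^4/3 + 16*n^3/3 - 224*n^2/3 + 128*n/3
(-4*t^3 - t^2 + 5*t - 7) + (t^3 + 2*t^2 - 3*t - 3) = -3*t^3 + t^2 + 2*t - 10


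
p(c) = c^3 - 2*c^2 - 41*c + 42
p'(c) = 3*c^2 - 4*c - 41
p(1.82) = -33.22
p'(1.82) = -38.34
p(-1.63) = 99.19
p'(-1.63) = -26.51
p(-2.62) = 117.71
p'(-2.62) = -9.93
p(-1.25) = 88.17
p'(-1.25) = -31.31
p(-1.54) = 96.74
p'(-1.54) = -27.73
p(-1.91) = 106.05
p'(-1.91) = -22.42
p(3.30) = -79.14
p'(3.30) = -21.53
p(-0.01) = 42.41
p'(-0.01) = -40.96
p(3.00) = -72.00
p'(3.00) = -26.00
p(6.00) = -60.00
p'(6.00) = 43.00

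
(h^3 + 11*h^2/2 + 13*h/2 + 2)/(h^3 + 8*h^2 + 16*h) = (2*h^2 + 3*h + 1)/(2*h*(h + 4))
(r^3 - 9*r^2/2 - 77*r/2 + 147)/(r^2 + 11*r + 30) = (2*r^2 - 21*r + 49)/(2*(r + 5))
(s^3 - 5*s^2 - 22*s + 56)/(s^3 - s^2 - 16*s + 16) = (s^2 - 9*s + 14)/(s^2 - 5*s + 4)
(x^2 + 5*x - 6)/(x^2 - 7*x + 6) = (x + 6)/(x - 6)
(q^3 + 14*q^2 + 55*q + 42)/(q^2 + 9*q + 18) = (q^2 + 8*q + 7)/(q + 3)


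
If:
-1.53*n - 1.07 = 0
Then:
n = -0.70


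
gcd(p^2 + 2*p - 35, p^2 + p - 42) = p + 7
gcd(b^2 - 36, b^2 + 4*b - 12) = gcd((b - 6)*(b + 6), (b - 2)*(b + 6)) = b + 6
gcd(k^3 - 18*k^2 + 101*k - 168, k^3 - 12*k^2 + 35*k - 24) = k^2 - 11*k + 24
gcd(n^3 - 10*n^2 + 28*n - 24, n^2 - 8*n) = 1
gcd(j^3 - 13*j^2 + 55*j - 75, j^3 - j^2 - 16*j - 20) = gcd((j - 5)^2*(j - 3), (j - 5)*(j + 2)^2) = j - 5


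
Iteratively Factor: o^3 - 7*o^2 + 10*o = (o - 5)*(o^2 - 2*o) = o*(o - 5)*(o - 2)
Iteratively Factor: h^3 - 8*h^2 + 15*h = (h - 3)*(h^2 - 5*h) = (h - 5)*(h - 3)*(h)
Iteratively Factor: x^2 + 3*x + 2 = (x + 1)*(x + 2)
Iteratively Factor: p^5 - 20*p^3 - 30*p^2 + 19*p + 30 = (p + 1)*(p^4 - p^3 - 19*p^2 - 11*p + 30) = (p - 1)*(p + 1)*(p^3 - 19*p - 30) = (p - 1)*(p + 1)*(p + 2)*(p^2 - 2*p - 15) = (p - 1)*(p + 1)*(p + 2)*(p + 3)*(p - 5)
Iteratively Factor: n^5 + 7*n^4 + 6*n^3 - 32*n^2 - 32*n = (n - 2)*(n^4 + 9*n^3 + 24*n^2 + 16*n) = (n - 2)*(n + 1)*(n^3 + 8*n^2 + 16*n) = (n - 2)*(n + 1)*(n + 4)*(n^2 + 4*n) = (n - 2)*(n + 1)*(n + 4)^2*(n)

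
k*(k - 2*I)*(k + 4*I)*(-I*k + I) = -I*k^4 + 2*k^3 + I*k^3 - 2*k^2 - 8*I*k^2 + 8*I*k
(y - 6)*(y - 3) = y^2 - 9*y + 18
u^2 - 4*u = u*(u - 4)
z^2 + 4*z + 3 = (z + 1)*(z + 3)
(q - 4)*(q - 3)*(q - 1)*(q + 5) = q^4 - 3*q^3 - 21*q^2 + 83*q - 60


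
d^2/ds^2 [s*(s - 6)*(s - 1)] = 6*s - 14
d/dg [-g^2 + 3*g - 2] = 3 - 2*g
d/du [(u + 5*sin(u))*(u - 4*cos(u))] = (u + 5*sin(u))*(4*sin(u) + 1) + (u - 4*cos(u))*(5*cos(u) + 1)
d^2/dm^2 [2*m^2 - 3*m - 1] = 4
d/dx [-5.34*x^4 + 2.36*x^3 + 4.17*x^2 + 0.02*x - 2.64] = -21.36*x^3 + 7.08*x^2 + 8.34*x + 0.02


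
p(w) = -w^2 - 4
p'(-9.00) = 18.00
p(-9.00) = -85.00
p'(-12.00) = 24.00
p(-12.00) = -148.00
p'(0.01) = -0.02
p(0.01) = -4.00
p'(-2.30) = 4.60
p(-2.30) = -9.29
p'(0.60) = -1.20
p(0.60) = -4.36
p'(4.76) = -9.52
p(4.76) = -26.66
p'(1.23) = -2.46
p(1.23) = -5.51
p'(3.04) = -6.08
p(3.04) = -13.24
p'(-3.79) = 7.58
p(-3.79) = -18.36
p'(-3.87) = 7.74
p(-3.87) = -18.98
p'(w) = -2*w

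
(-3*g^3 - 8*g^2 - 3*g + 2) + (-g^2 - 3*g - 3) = -3*g^3 - 9*g^2 - 6*g - 1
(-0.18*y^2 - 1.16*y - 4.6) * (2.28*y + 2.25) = -0.4104*y^3 - 3.0498*y^2 - 13.098*y - 10.35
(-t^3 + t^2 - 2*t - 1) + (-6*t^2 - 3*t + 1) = -t^3 - 5*t^2 - 5*t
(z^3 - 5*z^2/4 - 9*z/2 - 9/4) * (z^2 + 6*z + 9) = z^5 + 19*z^4/4 - 3*z^3 - 81*z^2/2 - 54*z - 81/4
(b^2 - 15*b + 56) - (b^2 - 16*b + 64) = b - 8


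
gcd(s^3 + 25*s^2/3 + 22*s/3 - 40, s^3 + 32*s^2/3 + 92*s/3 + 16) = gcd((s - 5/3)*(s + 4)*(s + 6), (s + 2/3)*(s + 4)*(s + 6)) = s^2 + 10*s + 24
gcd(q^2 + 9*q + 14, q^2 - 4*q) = 1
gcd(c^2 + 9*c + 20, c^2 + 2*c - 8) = c + 4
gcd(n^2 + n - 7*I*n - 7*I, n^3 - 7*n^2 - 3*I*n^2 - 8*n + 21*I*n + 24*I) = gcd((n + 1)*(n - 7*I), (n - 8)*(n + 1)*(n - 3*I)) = n + 1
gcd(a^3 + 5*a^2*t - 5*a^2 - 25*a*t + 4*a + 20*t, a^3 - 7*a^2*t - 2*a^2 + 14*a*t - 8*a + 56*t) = a - 4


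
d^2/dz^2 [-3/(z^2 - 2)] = 6*(-3*z^2 - 2)/(z^2 - 2)^3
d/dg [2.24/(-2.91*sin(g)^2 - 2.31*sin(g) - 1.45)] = (13.0368*sin(g) + 5.1744)*cos(g)/(2.91*sin(g)^2 + 2.31*sin(g) + 1.45)^2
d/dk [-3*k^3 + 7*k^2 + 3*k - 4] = -9*k^2 + 14*k + 3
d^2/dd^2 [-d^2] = -2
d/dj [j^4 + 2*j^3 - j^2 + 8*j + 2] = 4*j^3 + 6*j^2 - 2*j + 8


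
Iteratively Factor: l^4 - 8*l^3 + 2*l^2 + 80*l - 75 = (l + 3)*(l^3 - 11*l^2 + 35*l - 25) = (l - 5)*(l + 3)*(l^2 - 6*l + 5) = (l - 5)^2*(l + 3)*(l - 1)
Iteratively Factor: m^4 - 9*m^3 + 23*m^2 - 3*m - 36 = (m - 4)*(m^3 - 5*m^2 + 3*m + 9) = (m - 4)*(m + 1)*(m^2 - 6*m + 9) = (m - 4)*(m - 3)*(m + 1)*(m - 3)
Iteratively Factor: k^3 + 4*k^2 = (k)*(k^2 + 4*k) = k^2*(k + 4)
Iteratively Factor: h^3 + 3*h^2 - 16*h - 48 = (h - 4)*(h^2 + 7*h + 12) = (h - 4)*(h + 4)*(h + 3)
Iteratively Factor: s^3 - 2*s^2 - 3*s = (s - 3)*(s^2 + s) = s*(s - 3)*(s + 1)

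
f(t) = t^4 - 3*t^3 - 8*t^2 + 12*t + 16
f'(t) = 4*t^3 - 9*t^2 - 16*t + 12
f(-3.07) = 79.39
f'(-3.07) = -139.44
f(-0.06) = 15.25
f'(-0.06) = 12.93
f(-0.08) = 14.99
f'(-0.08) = 13.22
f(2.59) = -13.71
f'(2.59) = -20.32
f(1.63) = 8.37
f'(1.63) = -20.67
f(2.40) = -9.57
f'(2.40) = -22.94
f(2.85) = -18.25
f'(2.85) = -14.11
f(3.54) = -17.82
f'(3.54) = 20.02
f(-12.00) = 24640.00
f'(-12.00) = -8004.00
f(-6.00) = 1600.00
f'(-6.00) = -1080.00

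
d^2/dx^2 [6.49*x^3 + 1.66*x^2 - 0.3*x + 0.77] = 38.94*x + 3.32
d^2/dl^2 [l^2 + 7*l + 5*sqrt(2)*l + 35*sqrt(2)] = 2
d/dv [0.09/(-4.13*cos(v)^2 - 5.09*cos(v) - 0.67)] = -(0.7434*cos(v) + 0.4581)*sin(v)/(4.13*cos(v)^2 + 5.09*cos(v) + 0.67)^2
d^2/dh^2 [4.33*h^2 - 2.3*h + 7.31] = 8.66000000000000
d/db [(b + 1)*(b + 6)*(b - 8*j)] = 3*b^2 - 16*b*j + 14*b - 56*j + 6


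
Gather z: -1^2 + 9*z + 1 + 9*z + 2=18*z + 2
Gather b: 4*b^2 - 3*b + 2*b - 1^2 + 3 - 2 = 4*b^2 - b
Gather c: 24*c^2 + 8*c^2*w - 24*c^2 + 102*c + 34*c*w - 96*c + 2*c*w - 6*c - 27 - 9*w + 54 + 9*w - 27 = 8*c^2*w + 36*c*w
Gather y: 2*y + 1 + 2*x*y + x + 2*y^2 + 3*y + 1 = x + 2*y^2 + y*(2*x + 5) + 2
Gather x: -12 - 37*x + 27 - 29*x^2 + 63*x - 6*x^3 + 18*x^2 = -6*x^3 - 11*x^2 + 26*x + 15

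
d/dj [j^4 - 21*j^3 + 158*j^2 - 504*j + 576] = 4*j^3 - 63*j^2 + 316*j - 504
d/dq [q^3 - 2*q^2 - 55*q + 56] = 3*q^2 - 4*q - 55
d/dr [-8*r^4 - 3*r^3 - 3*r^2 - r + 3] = -32*r^3 - 9*r^2 - 6*r - 1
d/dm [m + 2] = 1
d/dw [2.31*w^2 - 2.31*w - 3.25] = 4.62*w - 2.31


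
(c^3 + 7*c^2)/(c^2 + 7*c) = c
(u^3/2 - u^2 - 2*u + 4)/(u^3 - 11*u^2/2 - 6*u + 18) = (u^2 - 4*u + 4)/(2*u^2 - 15*u + 18)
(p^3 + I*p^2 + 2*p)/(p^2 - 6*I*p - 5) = p*(p + 2*I)/(p - 5*I)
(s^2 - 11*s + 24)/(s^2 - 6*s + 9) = (s - 8)/(s - 3)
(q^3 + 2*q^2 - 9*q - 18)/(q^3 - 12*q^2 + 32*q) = (q^3 + 2*q^2 - 9*q - 18)/(q*(q^2 - 12*q + 32))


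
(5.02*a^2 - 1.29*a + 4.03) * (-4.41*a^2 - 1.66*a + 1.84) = -22.1382*a^4 - 2.6443*a^3 - 6.3941*a^2 - 9.0634*a + 7.4152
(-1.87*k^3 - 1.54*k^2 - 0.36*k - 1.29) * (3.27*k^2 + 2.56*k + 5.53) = -6.1149*k^5 - 9.823*k^4 - 15.4607*k^3 - 13.6561*k^2 - 5.2932*k - 7.1337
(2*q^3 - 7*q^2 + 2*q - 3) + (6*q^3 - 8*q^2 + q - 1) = 8*q^3 - 15*q^2 + 3*q - 4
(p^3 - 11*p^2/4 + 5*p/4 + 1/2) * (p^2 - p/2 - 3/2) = p^5 - 13*p^4/4 + 9*p^3/8 + 4*p^2 - 17*p/8 - 3/4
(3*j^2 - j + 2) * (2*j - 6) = 6*j^3 - 20*j^2 + 10*j - 12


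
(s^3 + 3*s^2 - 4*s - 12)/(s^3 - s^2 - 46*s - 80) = (s^2 + s - 6)/(s^2 - 3*s - 40)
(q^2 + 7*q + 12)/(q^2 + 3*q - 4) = (q + 3)/(q - 1)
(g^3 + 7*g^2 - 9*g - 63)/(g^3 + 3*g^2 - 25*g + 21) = (g + 3)/(g - 1)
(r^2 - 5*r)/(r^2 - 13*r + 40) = r/(r - 8)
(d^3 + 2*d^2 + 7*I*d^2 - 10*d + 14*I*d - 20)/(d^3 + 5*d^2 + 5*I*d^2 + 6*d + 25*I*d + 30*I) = (d + 2*I)/(d + 3)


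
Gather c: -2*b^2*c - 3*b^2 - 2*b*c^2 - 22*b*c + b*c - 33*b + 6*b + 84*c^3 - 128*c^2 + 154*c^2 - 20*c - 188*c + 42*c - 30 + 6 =-3*b^2 - 27*b + 84*c^3 + c^2*(26 - 2*b) + c*(-2*b^2 - 21*b - 166) - 24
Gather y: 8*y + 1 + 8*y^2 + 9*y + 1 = 8*y^2 + 17*y + 2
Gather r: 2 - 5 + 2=-1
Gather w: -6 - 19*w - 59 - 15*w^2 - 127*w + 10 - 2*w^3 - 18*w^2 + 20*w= -2*w^3 - 33*w^2 - 126*w - 55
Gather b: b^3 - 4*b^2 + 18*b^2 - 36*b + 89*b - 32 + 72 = b^3 + 14*b^2 + 53*b + 40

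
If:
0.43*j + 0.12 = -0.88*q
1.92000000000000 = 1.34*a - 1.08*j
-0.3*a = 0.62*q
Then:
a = 5.98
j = 5.65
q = -2.90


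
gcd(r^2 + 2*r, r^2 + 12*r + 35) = 1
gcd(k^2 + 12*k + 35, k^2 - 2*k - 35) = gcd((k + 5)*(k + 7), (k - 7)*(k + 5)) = k + 5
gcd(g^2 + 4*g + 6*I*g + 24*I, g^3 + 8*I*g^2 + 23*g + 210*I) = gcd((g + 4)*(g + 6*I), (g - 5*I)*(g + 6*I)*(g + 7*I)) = g + 6*I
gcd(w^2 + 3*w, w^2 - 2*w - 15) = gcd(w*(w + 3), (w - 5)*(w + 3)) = w + 3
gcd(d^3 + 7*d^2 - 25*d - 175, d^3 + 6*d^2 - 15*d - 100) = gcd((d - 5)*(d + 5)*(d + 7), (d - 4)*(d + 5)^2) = d + 5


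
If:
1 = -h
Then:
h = -1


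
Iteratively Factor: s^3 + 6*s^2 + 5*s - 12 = (s + 3)*(s^2 + 3*s - 4) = (s + 3)*(s + 4)*(s - 1)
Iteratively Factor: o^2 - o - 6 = (o + 2)*(o - 3)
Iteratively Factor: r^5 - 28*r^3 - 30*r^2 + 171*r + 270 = (r - 3)*(r^4 + 3*r^3 - 19*r^2 - 87*r - 90) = (r - 3)*(r + 2)*(r^3 + r^2 - 21*r - 45) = (r - 3)*(r + 2)*(r + 3)*(r^2 - 2*r - 15) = (r - 5)*(r - 3)*(r + 2)*(r + 3)*(r + 3)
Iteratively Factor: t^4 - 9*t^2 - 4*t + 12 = (t + 2)*(t^3 - 2*t^2 - 5*t + 6) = (t + 2)^2*(t^2 - 4*t + 3) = (t - 3)*(t + 2)^2*(t - 1)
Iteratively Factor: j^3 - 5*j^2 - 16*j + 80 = (j - 5)*(j^2 - 16) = (j - 5)*(j + 4)*(j - 4)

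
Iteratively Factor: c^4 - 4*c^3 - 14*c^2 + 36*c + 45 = (c - 5)*(c^3 + c^2 - 9*c - 9) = (c - 5)*(c + 1)*(c^2 - 9) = (c - 5)*(c + 1)*(c + 3)*(c - 3)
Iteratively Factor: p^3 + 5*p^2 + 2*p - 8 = (p - 1)*(p^2 + 6*p + 8) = (p - 1)*(p + 4)*(p + 2)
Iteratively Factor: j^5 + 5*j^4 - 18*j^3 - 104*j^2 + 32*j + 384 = (j - 2)*(j^4 + 7*j^3 - 4*j^2 - 112*j - 192) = (j - 2)*(j + 4)*(j^3 + 3*j^2 - 16*j - 48) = (j - 2)*(j + 4)^2*(j^2 - j - 12) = (j - 2)*(j + 3)*(j + 4)^2*(j - 4)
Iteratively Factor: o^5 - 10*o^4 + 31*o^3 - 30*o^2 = (o - 5)*(o^4 - 5*o^3 + 6*o^2) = o*(o - 5)*(o^3 - 5*o^2 + 6*o) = o*(o - 5)*(o - 2)*(o^2 - 3*o) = o*(o - 5)*(o - 3)*(o - 2)*(o)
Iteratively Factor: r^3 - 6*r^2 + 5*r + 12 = (r + 1)*(r^2 - 7*r + 12) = (r - 4)*(r + 1)*(r - 3)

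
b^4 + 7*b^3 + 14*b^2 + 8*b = b*(b + 1)*(b + 2)*(b + 4)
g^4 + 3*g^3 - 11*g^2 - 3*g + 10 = (g - 2)*(g - 1)*(g + 1)*(g + 5)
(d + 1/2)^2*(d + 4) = d^3 + 5*d^2 + 17*d/4 + 1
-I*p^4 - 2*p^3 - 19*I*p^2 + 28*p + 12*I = (p - 6*I)*(p + I)*(p + 2*I)*(-I*p + 1)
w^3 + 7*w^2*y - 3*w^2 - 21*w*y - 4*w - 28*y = (w - 4)*(w + 1)*(w + 7*y)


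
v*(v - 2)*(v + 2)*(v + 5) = v^4 + 5*v^3 - 4*v^2 - 20*v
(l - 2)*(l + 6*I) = l^2 - 2*l + 6*I*l - 12*I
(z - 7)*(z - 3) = z^2 - 10*z + 21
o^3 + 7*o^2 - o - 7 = (o - 1)*(o + 1)*(o + 7)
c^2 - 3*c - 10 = (c - 5)*(c + 2)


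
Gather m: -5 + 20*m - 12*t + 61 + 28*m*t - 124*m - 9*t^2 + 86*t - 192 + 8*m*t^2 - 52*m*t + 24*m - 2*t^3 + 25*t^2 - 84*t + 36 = m*(8*t^2 - 24*t - 80) - 2*t^3 + 16*t^2 - 10*t - 100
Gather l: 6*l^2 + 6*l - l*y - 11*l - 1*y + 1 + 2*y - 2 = 6*l^2 + l*(-y - 5) + y - 1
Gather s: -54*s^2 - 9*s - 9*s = -54*s^2 - 18*s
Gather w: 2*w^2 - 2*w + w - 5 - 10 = 2*w^2 - w - 15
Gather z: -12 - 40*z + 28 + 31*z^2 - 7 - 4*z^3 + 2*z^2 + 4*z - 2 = -4*z^3 + 33*z^2 - 36*z + 7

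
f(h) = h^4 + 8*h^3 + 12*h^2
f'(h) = 4*h^3 + 24*h^2 + 24*h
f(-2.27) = -5.19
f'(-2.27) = 22.40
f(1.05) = 23.71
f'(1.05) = 56.29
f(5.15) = 2114.44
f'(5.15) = 1306.50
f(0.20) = 0.55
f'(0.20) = 5.79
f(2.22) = 170.96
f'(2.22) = 215.33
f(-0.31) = 0.92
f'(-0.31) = -5.25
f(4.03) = 982.26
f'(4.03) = 748.30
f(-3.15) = -32.52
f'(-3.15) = 37.52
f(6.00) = 3456.00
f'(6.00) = 1872.00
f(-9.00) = 1701.00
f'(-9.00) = -1188.00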